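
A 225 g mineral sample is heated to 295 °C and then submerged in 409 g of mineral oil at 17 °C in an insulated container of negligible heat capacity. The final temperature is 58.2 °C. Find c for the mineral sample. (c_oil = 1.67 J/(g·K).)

Heat gained plus heat lost sum to zero:
225×c×(58.2 − 295) + 409×1.67×(58.2 − 17) = 0
-53280 c = -28141
c = -28141/-53280 ≈ 0.5282 J/(g·K)

c ≈ 0.528 J/(g·K)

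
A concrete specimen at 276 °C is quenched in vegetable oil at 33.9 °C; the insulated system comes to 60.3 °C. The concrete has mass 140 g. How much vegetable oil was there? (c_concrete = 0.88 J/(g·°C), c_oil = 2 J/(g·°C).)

|Q_concrete| = |Q_oil|:
140×0.88×(276 − 60.3) = m×2×(60.3 − 33.9)
52.8 m = 26574  ⇒  m ≈ 503.3 g

m ≈ 503 g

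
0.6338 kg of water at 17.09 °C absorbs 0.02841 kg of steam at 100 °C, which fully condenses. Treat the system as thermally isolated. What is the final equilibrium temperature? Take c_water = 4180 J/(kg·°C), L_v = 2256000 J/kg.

Setting the total heat transfer to zero:
condense steam: −0.02841·2256000 = −64093
  condensed water 100 °C→T: 118.75(T − 100)
  water warms: 0.6338·4180·(T − 17.09) = 2649.3(T − 17.09)
2768 T = 64093 + 11875 + 45276 = 121245
T ≈ 43.80 °C — below 100 °C, confirming all the steam condensed.

T_f ≈ 43.8 °C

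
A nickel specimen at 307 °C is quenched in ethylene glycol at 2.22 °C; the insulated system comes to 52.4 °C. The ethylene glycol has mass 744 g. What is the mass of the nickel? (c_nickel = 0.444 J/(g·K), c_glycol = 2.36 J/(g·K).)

Conservation of energy gives ΣQ = 0:
m·0.444·(52.4 − 307) + 744·2.36·(52.4 − 2.22) = 0
-113.04 m = -88108
m = -88108/-113.04 ≈ 779.4 g

m ≈ 779 g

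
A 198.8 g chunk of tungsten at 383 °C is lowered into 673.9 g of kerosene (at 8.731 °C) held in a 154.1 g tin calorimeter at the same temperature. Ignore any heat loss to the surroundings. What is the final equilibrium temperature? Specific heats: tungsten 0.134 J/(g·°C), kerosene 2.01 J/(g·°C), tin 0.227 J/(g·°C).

T_f ≈ 15.8 °C

Taking heat into each body as positive, Σ m c ΔT = 0:
198.8·0.134·(T − 383) + 673.9·2.01·(T − 8.731) + 154.1·0.227·(T − 8.731) = 0
26.64(T − 383) + 1354.5(T − 8.731) + 34.98(T − 8.731) = 0
(26.64 + 1354.5 + 34.98) T = 26.64·383 + 1354.5·8.731 + 34.98·8.731
T = 22335/1416.2 ≈ 15.77 °C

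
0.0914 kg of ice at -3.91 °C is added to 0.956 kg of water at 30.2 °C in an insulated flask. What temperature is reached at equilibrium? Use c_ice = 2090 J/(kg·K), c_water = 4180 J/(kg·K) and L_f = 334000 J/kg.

T_f ≈ 20.4 °C

Taking heat into each body as positive, Σ m c ΔT = 0:
ice -3.91→0 °C: 0.0914×2090×3.91 = 746.91
  melt ice: 0.0914×334000 = 30528
  meltwater 0→T: 0.0914×4180×T = 382.05 T
  water: 3996.1(T − 30.2)
4378.1 T = 120682 − 31275 = 89407
T ≈ 20.42 °C (positive, so assuming full melt was valid).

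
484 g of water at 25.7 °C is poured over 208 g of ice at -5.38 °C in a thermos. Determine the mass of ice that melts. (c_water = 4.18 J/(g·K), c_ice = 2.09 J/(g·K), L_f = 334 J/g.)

m_melted ≈ 149 g

Water can give up m c ΔT = 484·4.18·25.7 = 51994 J before reaching 0 °C.
Of that, 208·2.09·5.38 = 2338.8 J goes to bring the ice to 0 °C, leaving 49655 J.
Fully melting the ice requires m_ice L_f = 208·334 = 69472 J.
49655 J < 69472 J, so only part of the ice melts and the system sits at 0 °C.
m_melt = 49655 / L_f = 148.7 g.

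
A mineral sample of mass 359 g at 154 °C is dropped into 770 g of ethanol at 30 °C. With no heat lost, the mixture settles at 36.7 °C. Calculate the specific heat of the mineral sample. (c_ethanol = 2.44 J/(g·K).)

c ≈ 0.299 J/(g·K)

Taking heat into each body as positive, Σ m c ΔT = 0:
359×c×(36.7 − 154) + 770×2.44×(36.7 − 30) = 0
-42111 c = -12588
c = -12588/-42111 ≈ 0.2989 J/(g·K)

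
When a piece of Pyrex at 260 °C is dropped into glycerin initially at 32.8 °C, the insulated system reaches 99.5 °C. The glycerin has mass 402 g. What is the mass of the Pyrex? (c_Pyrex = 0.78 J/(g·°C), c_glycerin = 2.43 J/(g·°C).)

Energy conservation, ΣQ = 0:
m×0.78×(99.5 − 260) + 402×2.43×(99.5 − 32.8) = 0
-125.19 m = -65157
m = -65157/-125.19 ≈ 520.5 g

m ≈ 520 g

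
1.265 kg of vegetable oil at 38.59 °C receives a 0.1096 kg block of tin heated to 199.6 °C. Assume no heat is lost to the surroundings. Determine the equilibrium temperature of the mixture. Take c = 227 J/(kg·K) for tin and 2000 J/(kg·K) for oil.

T_f ≈ 40.2 °C

Set heat shed by the hot body equal to heat absorbed by the cold body:
0.1096*227*(199.6 − T) = 1.265*2000*(T − 38.59)
24.88(199.6 − T) = 2530(T − 38.59)
2554.9 T = 102599  ⇒  T ≈ 40.16 °C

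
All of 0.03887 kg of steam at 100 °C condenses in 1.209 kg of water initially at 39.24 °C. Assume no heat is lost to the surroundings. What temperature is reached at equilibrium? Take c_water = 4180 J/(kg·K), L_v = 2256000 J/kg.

Sum of m c ΔT and latent-heat terms is zero:
steam→water at 100 °C releases m L_v = 0.03887×2256000 = 87691; condensate cools 100→T: 0.03887×4180×(T − 100) = 162.48(T − 100); water warms: 1.209×4180×(T − 39.24) = 5053.6(T − 39.24)
5216.1 T = 87691 + 16248 + 198304 = 302242
T ≈ 57.94 °C (< 100 °C, so full condensation is consistent).

T_f ≈ 57.9 °C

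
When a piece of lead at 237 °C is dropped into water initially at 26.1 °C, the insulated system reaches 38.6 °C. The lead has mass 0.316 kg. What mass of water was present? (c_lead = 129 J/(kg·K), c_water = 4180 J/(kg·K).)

m ≈ 0.155 kg

|Q_lead| = |Q_water|:
0.316×129×(237 − 38.6) = m×4180×(38.6 − 26.1)
52250 m = 8087.6  ⇒  m ≈ 0.1548 kg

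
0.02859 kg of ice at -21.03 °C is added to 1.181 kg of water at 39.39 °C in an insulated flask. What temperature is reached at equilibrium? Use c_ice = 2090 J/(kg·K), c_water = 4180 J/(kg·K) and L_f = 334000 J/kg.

Energy balance with sensible and latent terms:
warm ice to 0 °C: 0.02859×2090×(0 − (-21.03)) = 1256.6
  melt ice: 0.02859×334000 = 9549.1
  meltwater 0→T: 0.02859×4180×T = 119.51 T
  water: 4936.6(T − 39.39)
5056.1 T = 194452 − 10806 = 183646
T ≈ 36.32 °C — above 0 °C, consistent with complete melting.

T_f ≈ 36.3 °C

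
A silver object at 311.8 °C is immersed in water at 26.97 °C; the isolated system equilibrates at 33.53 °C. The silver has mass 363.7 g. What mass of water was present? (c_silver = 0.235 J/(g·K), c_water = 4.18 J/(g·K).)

Heat lost by the silver = heat gained by the water:
363.7·0.235·(311.8 − 33.53) = m·4.18·(33.53 − 26.97)
27.42 m = 23784  ⇒  m ≈ 867.4 g

m ≈ 867 g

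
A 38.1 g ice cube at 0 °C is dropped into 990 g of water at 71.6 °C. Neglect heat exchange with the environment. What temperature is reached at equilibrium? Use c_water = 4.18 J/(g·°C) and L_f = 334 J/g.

Heat gained plus heat lost sum to zero:
fusion: m_ice L_f = 38.1×334 = 12725
  warm the meltwater: 159.26 T
  water: 4138.2(T − 71.6)
4297.5 T = 296295 − 12725 = 283570
T ≈ 65.99 °C — above 0 °C, consistent with complete melting.

T_f ≈ 66.0 °C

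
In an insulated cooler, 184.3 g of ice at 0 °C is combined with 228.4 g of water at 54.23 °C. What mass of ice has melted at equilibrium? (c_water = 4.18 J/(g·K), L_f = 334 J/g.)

m_melted ≈ 155 g

Cooling the water to 0 °C releases 228.4·4.18·54.23 = 51774 J.
Melting all 184.3 g of ice would need 184.3·334 = 61556 J.
That's not enough to melt it all — equilibrium is at 0 °C with ice remaining.
m_melt = 51774 / L_f = 155 g.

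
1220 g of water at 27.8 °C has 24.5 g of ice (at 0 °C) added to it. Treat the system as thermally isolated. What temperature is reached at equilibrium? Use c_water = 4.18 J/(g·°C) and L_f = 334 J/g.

Setting the total heat transfer to zero:
latent heat to melt: 24.5×334 = 8183; warm the meltwater: 102.41 T; water cools: 1220×4.18×(T − 27.8) = 5099.6(T − 27.8)
5202 T = 141769 − 8183 = 133586
T ≈ 25.68 °C (positive, so assuming full melt was valid).

T_f ≈ 25.7 °C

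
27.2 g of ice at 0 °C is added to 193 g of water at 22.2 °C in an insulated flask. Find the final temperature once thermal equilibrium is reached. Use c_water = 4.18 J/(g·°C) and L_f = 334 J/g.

Energy conservation, ΣQ = 0:
melt ice: 27.2×334 = 9084.8
  warm the meltwater: 113.7 T
  water cools: 193×4.18×(T − 22.2) = 806.74(T − 22.2)
920.44 T = 17910 − 9084.8 = 8824.8
T ≈ 9.59 °C — above 0 °C, consistent with complete melting.

T_f ≈ 9.6 °C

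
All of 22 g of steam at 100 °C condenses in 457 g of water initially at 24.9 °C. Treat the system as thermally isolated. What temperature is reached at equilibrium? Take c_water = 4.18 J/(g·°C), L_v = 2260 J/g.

T_f ≈ 53.2 °C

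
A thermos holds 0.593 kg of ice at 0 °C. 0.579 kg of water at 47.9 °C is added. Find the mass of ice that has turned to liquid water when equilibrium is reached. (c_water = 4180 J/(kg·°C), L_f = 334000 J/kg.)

Water can give up m c ΔT = 0.579×4180×47.9 = 115929 J before reaching 0 °C.
Melting all 0.593 kg of ice would need 0.593×334000 = 198062 J.
115929 J < 198062 J, so only part of the ice melts and the system sits at 0 °C.
m_melt = 115929 / L_f = 0.3471 kg.

m_melted ≈ 0.347 kg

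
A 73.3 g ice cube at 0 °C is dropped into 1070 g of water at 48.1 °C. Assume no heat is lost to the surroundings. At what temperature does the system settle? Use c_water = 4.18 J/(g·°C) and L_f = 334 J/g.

T_f ≈ 39.9 °C

Net heat exchanged in the isolated system is zero:
melt ice: 73.3·334 = 24482; meltwater 0→T: 73.3·4.18·T = 306.39 T; water: 4472.6(T − 48.1)
4779 T = 215132 − 24482 = 190650
T ≈ 39.89 °C. Since T > 0 °C, the all-ice-melts assumption holds.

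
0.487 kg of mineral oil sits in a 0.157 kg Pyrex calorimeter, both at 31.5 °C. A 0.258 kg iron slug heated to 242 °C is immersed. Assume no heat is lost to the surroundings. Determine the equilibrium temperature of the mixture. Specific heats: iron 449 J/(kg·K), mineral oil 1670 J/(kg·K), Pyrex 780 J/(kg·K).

Taking heat into each body as positive, Σ m c ΔT = 0:
0.258×449×(T − 242) + 0.487×1670×(T − 31.5) + 0.157×780×(T − 31.5) = 0
(115.84 + 813.29 + 122.46) T = 115.84×242 + 813.29×31.5 + 122.46×31.5
T = 57510/1051.6 ≈ 54.69 °C

T_f ≈ 54.7 °C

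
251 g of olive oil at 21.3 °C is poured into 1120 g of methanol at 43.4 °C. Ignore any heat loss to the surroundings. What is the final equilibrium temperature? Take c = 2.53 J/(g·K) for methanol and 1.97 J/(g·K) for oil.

Setting the total heat transfer to zero:
1120·2.53·(T − 43.4) + 251·1.97·(T − 21.3) = 0
2833.6(T − 43.4) + 494.47(T − 21.3) = 0
3328.1 T = 133510
T = 133510 / 3328.1 = 40.1 °C

T_f ≈ 40.1 °C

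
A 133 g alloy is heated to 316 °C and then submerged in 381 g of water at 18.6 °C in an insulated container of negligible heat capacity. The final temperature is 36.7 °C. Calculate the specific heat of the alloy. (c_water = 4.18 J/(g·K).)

Let T be the final temperature. ΣQ_i = 0:
133·c·(36.7 − 316) + 381·4.18·(36.7 − 18.6) = 0
-37147 c = -28826
c = -28826/-37147 ≈ 0.776 J/(g·K)

c ≈ 0.776 J/(g·K)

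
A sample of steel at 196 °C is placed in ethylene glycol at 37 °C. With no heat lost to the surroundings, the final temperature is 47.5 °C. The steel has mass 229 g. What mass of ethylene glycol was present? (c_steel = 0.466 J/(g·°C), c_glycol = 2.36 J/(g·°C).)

Heat lost by the steel = heat gained by the glycol:
229·0.466·(196 − 47.5) = m·2.36·(47.5 − 37)
24.78 m = 15847  ⇒  m ≈ 639.5 g

m ≈ 640 g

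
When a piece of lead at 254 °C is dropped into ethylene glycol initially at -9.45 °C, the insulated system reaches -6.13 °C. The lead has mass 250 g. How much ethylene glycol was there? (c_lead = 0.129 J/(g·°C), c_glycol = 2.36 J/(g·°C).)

Let T be the final temperature. ΣQ_i = 0:
250×0.129×(-6.13 − 254) + m×2.36×(-6.13 − (-9.45)) = 0
7.835 m = 8389.2
m = 8389.2/7.835 ≈ 1071 g

m ≈ 1070 g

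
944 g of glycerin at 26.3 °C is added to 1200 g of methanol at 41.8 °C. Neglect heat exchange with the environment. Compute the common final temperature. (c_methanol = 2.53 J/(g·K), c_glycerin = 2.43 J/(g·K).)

Heat lost by the methanol equals heat gained by the glycerin:
1200*2.53*(41.8 − T) = 944*2.43*(T − 26.3)
3036(41.8 − T) = 2293.9(T − 26.3)
5329.9 T = 187235  ⇒  T ≈ 35.13 °C

T_f ≈ 35.1 °C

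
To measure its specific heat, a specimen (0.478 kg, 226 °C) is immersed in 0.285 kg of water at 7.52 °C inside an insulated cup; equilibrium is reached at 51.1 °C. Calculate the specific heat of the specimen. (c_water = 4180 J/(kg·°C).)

Net heat exchanged in the isolated system is zero:
0.478×c×(51.1 − 226) + 0.285×4180×(51.1 − 7.52) = 0
-83.6 c = -51917
c = -51917/-83.6 ≈ 621 J/(kg·°C)

c ≈ 621 J/(kg·°C)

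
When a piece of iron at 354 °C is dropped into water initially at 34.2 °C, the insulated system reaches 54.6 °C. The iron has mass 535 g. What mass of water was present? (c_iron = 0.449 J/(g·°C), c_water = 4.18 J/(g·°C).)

Net heat exchanged in the isolated system is zero:
535×0.449×(54.6 − 354) + m×4.18×(54.6 − 34.2) = 0
85.27 m = 71920
m = 71920/85.27 ≈ 843.4 g

m ≈ 843 g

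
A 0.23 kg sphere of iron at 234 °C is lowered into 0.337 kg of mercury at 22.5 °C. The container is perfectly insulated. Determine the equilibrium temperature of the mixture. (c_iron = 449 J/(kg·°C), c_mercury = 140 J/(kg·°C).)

T_f ≈ 167.7 °C

With ΣQ=0 the equilibrium temperature is the m·c-weighted mean:
T_f = (103.27*234 + 47.18*22.5) / (103.27 + 47.18)
    = 25227 / 150.45 ≈ 167.68 °C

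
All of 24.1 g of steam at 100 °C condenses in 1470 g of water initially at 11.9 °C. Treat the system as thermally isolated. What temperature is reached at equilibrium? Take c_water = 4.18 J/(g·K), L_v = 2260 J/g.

Setting the total heat transfer to zero:
condense steam: −24.1·2260 = −54466
  condensed water 100 °C→T: 100.74(T − 100)
  original water: 6144.6(T − 11.9)
6245.3 T = 54466 + 10074 + 73121 = 137661
T ≈ 22.04 °C (< 100 °C, so full condensation is consistent).

T_f ≈ 22.0 °C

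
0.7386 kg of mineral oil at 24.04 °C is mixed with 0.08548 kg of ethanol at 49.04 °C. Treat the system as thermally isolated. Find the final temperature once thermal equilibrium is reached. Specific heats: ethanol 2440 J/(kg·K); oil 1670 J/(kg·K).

Heat lost by the ethanol equals heat gained by the oil:
0.08548×2440×(49.04 − T) = 0.7386×1670×(T − 24.04)
208.57(49.04 − T) = 1233.5(T − 24.04)
1442 T = 39881  ⇒  T ≈ 27.66 °C

T_f ≈ 27.7 °C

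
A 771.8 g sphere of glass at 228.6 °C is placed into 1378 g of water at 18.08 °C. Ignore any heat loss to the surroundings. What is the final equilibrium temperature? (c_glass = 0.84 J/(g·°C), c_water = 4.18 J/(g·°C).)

Energy conservation, ΣQ = 0:
771.8*0.84*(T − 228.6) + 1378*4.18*(T − 18.08) = 0
6408.4 T = 252346
T = 252346/6408.4 ≈ 39.38 °C

T_f ≈ 39.4 °C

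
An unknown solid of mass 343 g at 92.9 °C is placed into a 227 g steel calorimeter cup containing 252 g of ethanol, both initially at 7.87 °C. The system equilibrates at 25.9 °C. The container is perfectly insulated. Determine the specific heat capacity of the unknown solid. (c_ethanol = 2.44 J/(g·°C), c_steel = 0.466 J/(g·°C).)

c ≈ 0.565 J/(g·°C)

Let T be the final temperature. ΣQ_i = 0:
343·c·(25.9 − 92.9) + 252·2.44·(25.9 − 7.87) + 227·0.466·(25.9 − 7.87) = 0
-22981 c = -12994
c = -12994/-22981 ≈ 0.5654 J/(g·°C)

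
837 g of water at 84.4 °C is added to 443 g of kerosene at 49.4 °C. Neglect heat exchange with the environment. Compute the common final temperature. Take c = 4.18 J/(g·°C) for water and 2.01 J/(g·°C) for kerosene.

T_f ≈ 77.3 °C

With ΣQ=0 the equilibrium temperature is the m·c-weighted mean:
T_f = (3498.7·84.4 + 890.43·49.4) / (3498.7 + 890.43)
    = 339274 / 4389.1 ≈ 77.30 °C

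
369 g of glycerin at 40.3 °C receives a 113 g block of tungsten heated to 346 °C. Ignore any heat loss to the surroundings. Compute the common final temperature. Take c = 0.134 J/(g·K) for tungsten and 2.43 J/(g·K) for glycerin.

T_f ≈ 45.4 °C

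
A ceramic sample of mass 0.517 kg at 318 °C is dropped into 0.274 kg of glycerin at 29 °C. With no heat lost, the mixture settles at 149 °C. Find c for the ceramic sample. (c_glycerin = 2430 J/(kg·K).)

c ≈ 914 J/(kg·K)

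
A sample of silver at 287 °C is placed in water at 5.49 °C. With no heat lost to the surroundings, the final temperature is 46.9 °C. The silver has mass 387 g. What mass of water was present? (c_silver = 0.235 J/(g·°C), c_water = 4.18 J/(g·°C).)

Net heat exchanged in the isolated system is zero:
387×0.235×(46.9 − 287) + m×4.18×(46.9 − 5.49) = 0
173.09 m = 21836
m = 21836/173.09 ≈ 126.2 g

m ≈ 126 g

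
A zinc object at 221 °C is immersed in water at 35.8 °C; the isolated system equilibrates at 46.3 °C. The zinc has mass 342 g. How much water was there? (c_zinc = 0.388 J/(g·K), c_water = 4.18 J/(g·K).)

m ≈ 528 g

Energy conservation, ΣQ = 0:
342·0.388·(46.3 − 221) + m·4.18·(46.3 − 35.8) = 0
43.89 m = 23182
m = 23182/43.89 ≈ 528.2 g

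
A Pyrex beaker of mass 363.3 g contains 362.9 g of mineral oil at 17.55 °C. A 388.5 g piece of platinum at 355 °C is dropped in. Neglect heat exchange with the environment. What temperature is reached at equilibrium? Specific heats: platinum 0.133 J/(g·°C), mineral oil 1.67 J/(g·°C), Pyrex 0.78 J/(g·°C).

Net heat exchanged in the isolated system is zero:
388.5×0.133×(T − 355) + 362.9×1.67×(T − 17.55) + 363.3×0.78×(T − 17.55) = 0
51.67(T − 355) + 606.04(T − 17.55) + 283.37(T − 17.55) = 0
(51.67 + 606.04 + 283.37) T = 51.67×355 + 606.04×17.55 + 283.37×17.55
T ≈ 36.08 °C

T_f ≈ 36.1 °C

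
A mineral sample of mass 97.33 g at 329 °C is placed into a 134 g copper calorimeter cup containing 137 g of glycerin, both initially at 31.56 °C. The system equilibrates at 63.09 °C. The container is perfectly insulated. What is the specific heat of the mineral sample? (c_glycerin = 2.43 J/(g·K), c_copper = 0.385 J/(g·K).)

Conservation of energy gives ΣQ = 0:
97.33×c×(63.09 − 329) + 137×2.43×(63.09 − 31.56) + 134×0.385×(63.09 − 31.56) = 0
-25881 c = -12123
c = -12123/-25881 ≈ 0.4684 J/(g·K)

c ≈ 0.468 J/(g·K)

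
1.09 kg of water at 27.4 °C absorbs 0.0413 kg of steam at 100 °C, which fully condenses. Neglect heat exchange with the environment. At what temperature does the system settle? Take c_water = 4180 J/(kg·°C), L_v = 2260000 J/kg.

Net heat exchanged in the isolated system is zero:
steam→water at 100 °C releases m L_v = 0.0413·2260000 = 93338; condensate cools 100→T: 0.0413·4180·(T − 100) = 172.63(T − 100); original water: 4556.2(T − 27.4)
4728.8 T = 93338 + 17263 + 124840 = 235441
T ≈ 49.79 °C, under the boiling point, so the assumption holds.

T_f ≈ 49.8 °C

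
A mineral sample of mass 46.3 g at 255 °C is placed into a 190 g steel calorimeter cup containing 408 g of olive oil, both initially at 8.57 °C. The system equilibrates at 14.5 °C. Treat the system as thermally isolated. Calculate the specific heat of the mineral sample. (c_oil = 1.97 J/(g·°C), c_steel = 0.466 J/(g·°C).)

c ≈ 0.475 J/(g·°C)

Energy conservation, ΣQ = 0:
46.3·c·(14.5 − 255) + 408·1.97·(14.5 − 8.57) + 190·0.466·(14.5 − 8.57) = 0
-11135 c = -5291.3
c = -5291.3/-11135 ≈ 0.4752 J/(g·°C)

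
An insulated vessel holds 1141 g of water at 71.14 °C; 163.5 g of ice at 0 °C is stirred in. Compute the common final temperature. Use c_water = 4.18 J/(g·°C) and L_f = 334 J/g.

T_f ≈ 52.2 °C

Energy balance with sensible and latent terms:
melt ice: 163.5×334 = 54609
  warm the meltwater: 683.43 T
  water cools: 1141×4.18×(T − 71.14) = 4769.4(T − 71.14)
5452.8 T = 339294 − 54609 = 284685
T ≈ 52.21 °C — above 0 °C, consistent with complete melting.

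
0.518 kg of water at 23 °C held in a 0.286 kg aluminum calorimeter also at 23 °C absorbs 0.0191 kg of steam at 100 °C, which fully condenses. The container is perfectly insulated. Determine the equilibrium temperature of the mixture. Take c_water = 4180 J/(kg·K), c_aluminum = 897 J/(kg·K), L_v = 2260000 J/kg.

T_f ≈ 42.7 °C

Sum of m c ΔT and latent-heat terms is zero:
latent heat released on condensation: 0.0191·2260000 = 43166
  condensate cools 100→T: 0.0191·4180·(T − 100) = 79.84(T − 100)
  original water: 2165.2(T − 23)
  cup: 256.54(T − 23)
2501.6 T = 43166 + 7983.8 + 55701 = 106851
T ≈ 42.71 °C, under the boiling point, so the assumption holds.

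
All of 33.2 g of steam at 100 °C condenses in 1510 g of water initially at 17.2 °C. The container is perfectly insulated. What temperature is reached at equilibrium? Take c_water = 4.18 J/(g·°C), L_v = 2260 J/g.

T_f ≈ 30.6 °C

Taking heat into each body as positive, Σ m c ΔT = 0:
condense steam: −33.2·2260 = −75032; condensed water 100 °C→T: 138.78(T − 100); water warms: 1510·4.18·(T − 17.2) = 6311.8(T − 17.2)
6450.6 T = 75032 + 13878 + 108563 = 197473
T ≈ 30.61 °C — below 100 °C, confirming all the steam condensed.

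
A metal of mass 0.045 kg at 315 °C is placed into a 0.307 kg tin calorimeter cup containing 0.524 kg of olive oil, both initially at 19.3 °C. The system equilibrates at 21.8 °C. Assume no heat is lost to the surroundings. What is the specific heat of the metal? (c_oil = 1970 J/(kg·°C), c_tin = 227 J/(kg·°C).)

c ≈ 209 J/(kg·°C)

Heat gained plus heat lost sum to zero:
0.045·c·(21.8 − 315) + 0.524·1970·(21.8 − 19.3) + 0.307·227·(21.8 − 19.3) = 0
-13.19 c = -2754.9
c = -2754.9/-13.19 ≈ 208.8 J/(kg·°C)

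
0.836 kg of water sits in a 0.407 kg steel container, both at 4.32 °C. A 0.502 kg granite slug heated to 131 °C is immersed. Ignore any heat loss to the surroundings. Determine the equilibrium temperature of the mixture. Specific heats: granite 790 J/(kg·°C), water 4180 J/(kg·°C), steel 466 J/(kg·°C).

Net heat exchanged in the isolated system is zero:
0.502*790*(T − 131) + 0.836*4180*(T − 4.32) + 0.407*466*(T − 4.32) = 0
396.58(T − 131) + 3494.5(T − 4.32) + 189.66(T − 4.32) = 0
(396.58 + 3494.5 + 189.66) T = 396.58*131 + 3494.5*4.32 + 189.66*4.32
T = 67867/4080.7 ≈ 16.63 °C

T_f ≈ 16.6 °C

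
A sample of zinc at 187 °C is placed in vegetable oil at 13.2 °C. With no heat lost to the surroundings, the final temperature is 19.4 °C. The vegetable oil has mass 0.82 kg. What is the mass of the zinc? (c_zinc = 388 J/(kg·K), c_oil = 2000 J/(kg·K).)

Heat lost by the zinc = heat gained by the oil:
m×388×(187 − 19.4) = 0.82×2000×(19.4 − 13.2)
65029 m = 10168  ⇒  m ≈ 0.1564 kg

m ≈ 0.156 kg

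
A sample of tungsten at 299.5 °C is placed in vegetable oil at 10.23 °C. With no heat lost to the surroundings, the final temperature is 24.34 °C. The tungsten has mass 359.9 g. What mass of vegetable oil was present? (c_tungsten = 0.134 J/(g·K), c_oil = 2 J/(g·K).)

Heat lost by the tungsten = heat gained by the oil:
359.9·0.134·(299.5 − 24.34) = m·2·(24.34 − 10.23)
28.22 m = 13270  ⇒  m ≈ 470.2 g

m ≈ 470 g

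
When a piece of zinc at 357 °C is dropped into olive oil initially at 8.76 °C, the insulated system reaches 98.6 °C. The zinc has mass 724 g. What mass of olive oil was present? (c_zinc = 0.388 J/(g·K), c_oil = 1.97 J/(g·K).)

m ≈ 410 g

Taking heat into each body as positive, Σ m c ΔT = 0:
724·0.388·(98.6 − 357) + m·1.97·(98.6 − 8.76) = 0
176.98 m = 72588
m = 72588/176.98 ≈ 410.1 g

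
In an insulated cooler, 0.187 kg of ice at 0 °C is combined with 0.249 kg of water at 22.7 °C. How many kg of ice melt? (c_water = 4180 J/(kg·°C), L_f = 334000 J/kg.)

m_melted ≈ 0.0707 kg

Heat available from the water dropping to 0 °C: 0.249·4180·22.7 = 23627 J.
To melt every bit of ice: 0.187·334000 = 62458 J.
23627 J < 62458 J, so only part of the ice melts and the system sits at 0 °C.
m_melt = 23627 / L_f = 0.07074 kg.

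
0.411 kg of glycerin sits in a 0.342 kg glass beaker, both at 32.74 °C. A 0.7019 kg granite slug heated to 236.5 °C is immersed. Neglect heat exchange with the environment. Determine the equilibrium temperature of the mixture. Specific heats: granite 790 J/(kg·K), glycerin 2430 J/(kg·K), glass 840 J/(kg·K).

T_f ≈ 94.1 °C

Conservation of energy gives ΣQ = 0:
0.7019·790·(T − 236.5) + 0.411·2430·(T − 32.74) + 0.342·840·(T − 32.74) = 0
1840.5 T = 173243
T ≈ 94.13 °C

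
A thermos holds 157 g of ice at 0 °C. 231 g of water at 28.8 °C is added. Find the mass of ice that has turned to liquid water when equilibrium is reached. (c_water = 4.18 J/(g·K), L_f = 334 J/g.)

m_melted ≈ 83.3 g

Cooling the water to 0 °C releases 231·4.18·28.8 = 27809 J.
Melting all 157 g of ice would need 157·334 = 52438 J.
That's not enough to melt it all — equilibrium is at 0 °C with ice remaining.
m_melted·334 = 27809  ⇒  m_melted ≈ 83.26 g.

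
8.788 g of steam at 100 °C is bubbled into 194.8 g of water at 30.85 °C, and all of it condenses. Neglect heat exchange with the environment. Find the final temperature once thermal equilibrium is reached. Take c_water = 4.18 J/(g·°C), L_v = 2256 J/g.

Energy conservation, ΣQ = 0:
steam→water at 100 °C releases m L_v = 8.788×2256 = 19826; condensed water 100 °C→T: 36.73(T − 100); water warms: 194.8×4.18×(T − 30.85) = 814.26(T − 30.85)
851 T = 19826 + 3673.4 + 25120 = 48619
T ≈ 57.13 °C (< 100 °C, so full condensation is consistent).

T_f ≈ 57.1 °C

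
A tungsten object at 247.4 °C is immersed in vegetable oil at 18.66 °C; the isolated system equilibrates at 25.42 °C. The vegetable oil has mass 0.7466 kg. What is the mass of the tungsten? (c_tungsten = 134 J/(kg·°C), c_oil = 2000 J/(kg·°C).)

m ≈ 0.339 kg

Let T be the final temperature. ΣQ_i = 0:
m×134×(25.42 − 247.4) + 0.7466×2000×(25.42 − 18.66) = 0
-29745 m = -10094
m = -10094/-29745 ≈ 0.3393 kg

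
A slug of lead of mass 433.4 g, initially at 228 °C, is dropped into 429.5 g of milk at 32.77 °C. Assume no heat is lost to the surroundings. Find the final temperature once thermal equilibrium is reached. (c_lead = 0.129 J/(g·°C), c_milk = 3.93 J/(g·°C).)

Heat lost by the lead equals heat gained by the milk:
433.4×0.129×(228 − T) = 429.5×3.93×(T − 32.77)
55.91(228 − T) = 1687.9(T − 32.77)
1743.8 T = 68061  ⇒  T ≈ 39.03 °C

T_f ≈ 39.0 °C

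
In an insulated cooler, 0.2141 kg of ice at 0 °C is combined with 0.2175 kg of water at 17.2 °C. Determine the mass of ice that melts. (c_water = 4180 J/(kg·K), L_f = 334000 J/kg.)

m_melted ≈ 0.0468 kg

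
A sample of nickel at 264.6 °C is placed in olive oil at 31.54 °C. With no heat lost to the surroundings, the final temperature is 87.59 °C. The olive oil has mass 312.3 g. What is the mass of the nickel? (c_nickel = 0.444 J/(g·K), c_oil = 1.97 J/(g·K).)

Energy conservation, ΣQ = 0:
m·0.444·(87.59 − 264.6) + 312.3·1.97·(87.59 − 31.54) = 0
-78.59 m = -34484
m = -34484/-78.59 ≈ 438.8 g

m ≈ 439 g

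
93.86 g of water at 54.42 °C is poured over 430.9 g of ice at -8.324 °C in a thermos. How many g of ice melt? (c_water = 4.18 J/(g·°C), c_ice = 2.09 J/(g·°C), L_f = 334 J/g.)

m_melted ≈ 41.5 g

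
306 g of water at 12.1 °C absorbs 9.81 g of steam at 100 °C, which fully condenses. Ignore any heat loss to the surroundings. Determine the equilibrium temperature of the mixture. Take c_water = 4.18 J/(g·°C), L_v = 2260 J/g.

T_f ≈ 31.6 °C

Heat gained plus heat lost sum to zero:
latent heat released on condensation: 9.81×2260 = 22171
  condensed water 100 °C→T: 41.01(T − 100)
  original water: 1279.1(T − 12.1)
1320.1 T = 22171 + 4100.6 + 15477 = 41748
T ≈ 31.63 °C — below 100 °C, confirming all the steam condensed.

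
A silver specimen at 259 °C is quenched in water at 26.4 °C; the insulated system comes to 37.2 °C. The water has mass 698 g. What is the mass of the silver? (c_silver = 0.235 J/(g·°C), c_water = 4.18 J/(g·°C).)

m ≈ 605 g

Net heat exchanged in the isolated system is zero:
m·0.235·(37.2 − 259) + 698·4.18·(37.2 − 26.4) = 0
-52.12 m = -31511
m = -31511/-52.12 ≈ 604.5 g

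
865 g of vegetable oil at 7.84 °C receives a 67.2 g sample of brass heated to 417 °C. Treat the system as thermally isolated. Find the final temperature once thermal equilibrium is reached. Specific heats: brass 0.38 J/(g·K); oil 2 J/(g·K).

Heat lost by the brass equals heat gained by the oil:
67.2·0.38·(417 − T) = 865·2·(T − 7.84)
25.54(417 − T) = 1730(T − 7.84)
1755.5 T = 24212  ⇒  T ≈ 13.79 °C

T_f ≈ 13.8 °C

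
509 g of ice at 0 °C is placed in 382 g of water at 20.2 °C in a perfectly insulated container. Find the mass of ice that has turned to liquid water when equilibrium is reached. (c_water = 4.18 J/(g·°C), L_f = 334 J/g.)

m_melted ≈ 96.6 g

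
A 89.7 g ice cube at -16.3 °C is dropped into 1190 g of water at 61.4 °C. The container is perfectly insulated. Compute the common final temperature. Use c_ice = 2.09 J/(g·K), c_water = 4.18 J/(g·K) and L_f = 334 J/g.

Conservation of energy gives ΣQ = 0:
warm ice to 0 °C: 89.7×2.09×(0 − (-16.3)) = 3055.8; fusion: m_ice L_f = 89.7×334 = 29960; meltwater 0→T: 89.7×4.18×T = 374.95 T; water: 4974.2(T − 61.4)
5349.1 T = 305416 − 33016 = 272400
T ≈ 50.92 °C. Since T > 0 °C, the all-ice-melts assumption holds.

T_f ≈ 50.9 °C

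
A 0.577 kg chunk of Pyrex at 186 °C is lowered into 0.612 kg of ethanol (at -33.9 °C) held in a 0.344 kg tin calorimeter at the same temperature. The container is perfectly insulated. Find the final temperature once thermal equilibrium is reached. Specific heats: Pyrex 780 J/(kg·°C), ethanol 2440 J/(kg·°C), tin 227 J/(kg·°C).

T_f ≈ 15.1 °C

Conservation of energy gives ΣQ = 0:
0.577*780*(T − 186) + 0.612*2440*(T − (-33.9)) + 0.344*227*(T − (-33.9)) = 0
(450.06 + 1493.3 + 78.09) T = 450.06*186 + 1493.3*(-33.9) + 78.09*(-33.9)
T ≈ 15.06 °C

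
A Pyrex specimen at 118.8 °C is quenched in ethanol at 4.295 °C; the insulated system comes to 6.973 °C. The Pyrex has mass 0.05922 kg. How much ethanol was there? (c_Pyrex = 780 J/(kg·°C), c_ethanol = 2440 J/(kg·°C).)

m ≈ 0.791 kg

Conservation of energy gives ΣQ = 0:
0.05922×780×(6.973 − 118.8) + m×2440×(6.973 − 4.295) = 0
6534.3 m = 5165.5
m = 5165.5/6534.3 ≈ 0.7905 kg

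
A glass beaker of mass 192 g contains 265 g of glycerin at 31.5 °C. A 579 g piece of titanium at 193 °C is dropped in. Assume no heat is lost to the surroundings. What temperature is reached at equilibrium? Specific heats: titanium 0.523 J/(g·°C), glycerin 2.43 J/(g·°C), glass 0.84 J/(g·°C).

Conservation of energy gives ΣQ = 0:
579·0.523·(T − 193) + 265·2.43·(T − 31.5) + 192·0.84·(T − 31.5) = 0
(302.82 + 643.95 + 161.28) T = 302.82·193 + 643.95·31.5 + 161.28·31.5
T ≈ 75.64 °C

T_f ≈ 75.6 °C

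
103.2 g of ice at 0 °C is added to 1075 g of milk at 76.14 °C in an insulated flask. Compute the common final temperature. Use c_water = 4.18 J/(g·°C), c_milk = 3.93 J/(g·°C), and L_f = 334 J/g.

T_f ≈ 61.7 °C

Heat gained plus heat lost sum to zero:
fusion: m_ice L_f = 103.2·334 = 34469
  warm the meltwater: 431.38 T
  milk: 4224.8(T − 76.14)
4656.1 T = 321672 − 34469 = 287204
T ≈ 61.68 °C. Since T > 0 °C, the all-ice-melts assumption holds.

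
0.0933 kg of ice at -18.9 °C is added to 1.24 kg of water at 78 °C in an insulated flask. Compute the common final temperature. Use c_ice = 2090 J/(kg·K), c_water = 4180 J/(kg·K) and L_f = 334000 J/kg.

T_f ≈ 66.3 °C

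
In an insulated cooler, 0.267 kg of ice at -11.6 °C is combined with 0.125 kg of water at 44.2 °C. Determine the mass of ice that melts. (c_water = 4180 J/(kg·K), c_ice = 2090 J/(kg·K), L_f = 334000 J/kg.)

Cooling the water to 0 °C releases 0.125×4180×44.2 = 23094 J.
Warming the ice to 0 °C takes 0.267×2090×11.6 = 6473.1 J, leaving 16621 J for melting.
Melting all 0.267 kg of ice would need 0.267×334000 = 89178 J.
Since 16621 < 89178 J, not all the ice melts; equilibrium is at 0 °C.
m_melt = 16621 / L_f = 0.04976 kg.

m_melted ≈ 0.0498 kg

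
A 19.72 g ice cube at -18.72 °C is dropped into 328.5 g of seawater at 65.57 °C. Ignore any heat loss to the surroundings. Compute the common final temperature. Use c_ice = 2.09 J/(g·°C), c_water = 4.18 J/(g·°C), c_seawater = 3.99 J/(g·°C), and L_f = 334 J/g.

T_f ≈ 56.4 °C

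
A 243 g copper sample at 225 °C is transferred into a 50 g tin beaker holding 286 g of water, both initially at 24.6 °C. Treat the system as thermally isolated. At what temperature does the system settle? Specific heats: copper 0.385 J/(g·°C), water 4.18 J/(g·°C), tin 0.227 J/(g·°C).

Conservation of energy gives ΣQ = 0:
243·0.385·(T − 225) + 286·4.18·(T − 24.6) + 50·0.227·(T − 24.6) = 0
93.56(T − 225) + 1195.5(T − 24.6) + 11.35(T − 24.6) = 0
(93.56 + 1195.5 + 11.35) T = 93.56·225 + 1195.5·24.6 + 11.35·24.6
T = 50738 / 1300.4 = 39 °C

T_f ≈ 39.0 °C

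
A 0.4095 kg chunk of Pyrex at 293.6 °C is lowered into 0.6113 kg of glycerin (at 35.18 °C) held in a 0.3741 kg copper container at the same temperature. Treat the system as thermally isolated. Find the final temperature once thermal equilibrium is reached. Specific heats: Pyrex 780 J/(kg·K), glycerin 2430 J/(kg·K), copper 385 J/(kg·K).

T_f ≈ 77.5 °C

With ΣQ=0 the equilibrium temperature is the m·c-weighted mean:
T_f = (319.41·293.6 + 1485.5·35.18 + 144.03·35.18) / (319.41 + 1485.5 + 144.03)
    = 151104 / 1948.9 ≈ 77.53 °C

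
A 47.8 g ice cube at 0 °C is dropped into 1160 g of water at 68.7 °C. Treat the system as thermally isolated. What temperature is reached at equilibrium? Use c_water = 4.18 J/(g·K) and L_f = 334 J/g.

T_f ≈ 62.8 °C

Net heat exchanged in the isolated system is zero:
fusion: m_ice L_f = 47.8×334 = 15965
  warm the meltwater: 199.8 T
  water: 4848.8(T − 68.7)
5048.6 T = 333113 − 15965 = 317147
T ≈ 62.82 °C — above 0 °C, consistent with complete melting.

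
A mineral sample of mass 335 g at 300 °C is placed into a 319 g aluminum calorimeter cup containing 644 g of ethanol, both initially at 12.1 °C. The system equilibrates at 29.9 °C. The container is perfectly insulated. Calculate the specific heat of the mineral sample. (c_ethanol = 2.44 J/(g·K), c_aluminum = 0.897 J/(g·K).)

c ≈ 0.365 J/(g·K)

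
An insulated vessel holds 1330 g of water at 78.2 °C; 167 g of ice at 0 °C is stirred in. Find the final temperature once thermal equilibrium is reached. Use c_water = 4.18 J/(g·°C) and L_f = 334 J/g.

Conservation of energy gives ΣQ = 0:
latent heat to melt: 167·334 = 55778; warm the meltwater: 698.06 T; water: 5559.4(T − 78.2)
6257.5 T = 434745 − 55778 = 378967
T ≈ 60.56 °C. Since T > 0 °C, the all-ice-melts assumption holds.

T_f ≈ 60.6 °C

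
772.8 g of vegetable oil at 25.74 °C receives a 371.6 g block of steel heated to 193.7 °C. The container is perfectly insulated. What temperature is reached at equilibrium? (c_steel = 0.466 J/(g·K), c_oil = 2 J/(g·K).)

Setting the total heat transfer to zero:
371.6*0.466*(T − 193.7) + 772.8*2*(T − 25.74) = 0
(173.17 + 1545.6) T = 173.17*193.7 + 1545.6*25.74
T = 73326/1718.8 ≈ 42.66 °C

T_f ≈ 42.7 °C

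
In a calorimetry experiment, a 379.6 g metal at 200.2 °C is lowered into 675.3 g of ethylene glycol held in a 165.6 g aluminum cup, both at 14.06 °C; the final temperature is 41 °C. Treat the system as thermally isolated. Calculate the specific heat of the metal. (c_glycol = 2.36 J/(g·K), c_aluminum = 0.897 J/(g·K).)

Heat gained plus heat lost sum to zero:
379.6×c×(41 − 200.2) + 675.3×2.36×(41 − 14.06) + 165.6×0.897×(41 − 14.06) = 0
-60432 c = -46936
c = -46936/-60432 ≈ 0.7767 J/(g·K)

c ≈ 0.777 J/(g·K)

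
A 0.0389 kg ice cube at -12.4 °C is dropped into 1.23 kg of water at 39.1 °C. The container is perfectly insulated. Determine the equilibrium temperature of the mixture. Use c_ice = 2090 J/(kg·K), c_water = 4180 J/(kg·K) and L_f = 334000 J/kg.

Energy conservation, ΣQ = 0:
warm ice to 0 °C: 0.0389·2090·(0 − (-12.4)) = 1008.1
  latent heat to melt: 0.0389·334000 = 12993
  warm the meltwater: 162.6 T
  water: 5141.4(T − 39.1)
5304 T = 201029 − 14001 = 187028
T ≈ 35.26 °C (positive, so assuming full melt was valid).

T_f ≈ 35.3 °C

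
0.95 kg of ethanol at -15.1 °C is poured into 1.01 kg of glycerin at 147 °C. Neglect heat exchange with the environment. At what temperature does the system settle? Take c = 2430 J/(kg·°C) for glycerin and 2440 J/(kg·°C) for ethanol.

Heat lost by the glycerin equals heat gained by the ethanol:
1.01×2430×(147 − T) = 0.95×2440×(T − (-15.1))
2454.3(147 − T) = 2318(T − (-15.1))
4772.3 T = 325780  ⇒  T ≈ 68.26 °C

T_f ≈ 68.3 °C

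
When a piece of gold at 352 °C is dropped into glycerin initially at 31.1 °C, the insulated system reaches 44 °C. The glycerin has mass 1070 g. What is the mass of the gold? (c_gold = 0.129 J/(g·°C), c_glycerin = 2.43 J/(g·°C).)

m ≈ 844 g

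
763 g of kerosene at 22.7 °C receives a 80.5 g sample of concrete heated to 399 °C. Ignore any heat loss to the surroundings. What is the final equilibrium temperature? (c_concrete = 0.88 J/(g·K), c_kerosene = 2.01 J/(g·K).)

Taking heat into each body as positive, Σ m c ΔT = 0:
80.5×0.88×(T − 399) + 763×2.01×(T − 22.7) = 0
70.84(T − 399) + 1533.6(T − 22.7) = 0
1604.5 T = 63079
T = 63079/1604.5 ≈ 39.31 °C

T_f ≈ 39.3 °C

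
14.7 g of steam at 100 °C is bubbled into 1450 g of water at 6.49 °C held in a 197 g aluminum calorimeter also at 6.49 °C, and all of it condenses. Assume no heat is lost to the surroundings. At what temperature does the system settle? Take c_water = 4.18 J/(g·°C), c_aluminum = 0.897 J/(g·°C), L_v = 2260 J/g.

T_f ≈ 12.7 °C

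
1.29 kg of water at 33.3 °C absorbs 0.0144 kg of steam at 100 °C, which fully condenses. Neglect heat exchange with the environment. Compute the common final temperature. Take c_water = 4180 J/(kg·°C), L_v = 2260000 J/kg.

Net heat exchanged in the isolated system is zero:
condense steam: −0.0144×2260000 = −32544
  condensate cools 100→T: 0.0144×4180×(T − 100) = 60.19(T − 100)
  water warms: 1.29×4180×(T − 33.3) = 5392.2(T − 33.3)
5452.4 T = 32544 + 6019.2 + 179560 = 218123
T ≈ 40.01 °C — below 100 °C, confirming all the steam condensed.

T_f ≈ 40.0 °C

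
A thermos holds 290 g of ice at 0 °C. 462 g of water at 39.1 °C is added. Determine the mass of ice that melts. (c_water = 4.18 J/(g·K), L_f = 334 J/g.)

Cooling the water to 0 °C releases 462·4.18·39.1 = 75508 J.
Melting all 290 g of ice would need 290·334 = 96860 J.
75508 J < 96860 J, so only part of the ice melts and the system sits at 0 °C.
m_melted·334 = 75508  ⇒  m_melted ≈ 226.1 g.

m_melted ≈ 226 g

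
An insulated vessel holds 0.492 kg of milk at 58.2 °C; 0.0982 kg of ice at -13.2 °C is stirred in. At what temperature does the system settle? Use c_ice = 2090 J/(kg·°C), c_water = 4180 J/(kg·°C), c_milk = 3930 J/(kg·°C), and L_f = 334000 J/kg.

T_f ≈ 32.9 °C

Let T be the final temperature. ΣQ_i = 0:
ice -13.2→0 °C: 0.0982·2090·13.2 = 2709.1
  latent heat to melt: 0.0982·334000 = 32799
  meltwater 0→T: 0.0982·4180·T = 410.48 T
  milk cools: 0.492·3930·(T − 58.2) = 1933.6(T − 58.2)
2344 T = 112533 − 35508 = 77025
T ≈ 32.86 °C. Since T > 0 °C, the all-ice-melts assumption holds.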